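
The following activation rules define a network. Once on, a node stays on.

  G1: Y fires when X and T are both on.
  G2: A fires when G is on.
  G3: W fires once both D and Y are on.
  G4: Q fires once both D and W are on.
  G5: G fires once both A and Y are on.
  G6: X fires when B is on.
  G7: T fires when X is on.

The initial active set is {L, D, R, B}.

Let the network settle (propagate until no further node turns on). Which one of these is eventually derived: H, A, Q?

B is on, so X fires (G6).
G7: X on → T on.
G1: X and T on → Y on.
G3: D and Y on → W on.
G4: D and W on → Q on.
No rule produces H, and it is not given. A would need G (G2), but G never turns on.

Q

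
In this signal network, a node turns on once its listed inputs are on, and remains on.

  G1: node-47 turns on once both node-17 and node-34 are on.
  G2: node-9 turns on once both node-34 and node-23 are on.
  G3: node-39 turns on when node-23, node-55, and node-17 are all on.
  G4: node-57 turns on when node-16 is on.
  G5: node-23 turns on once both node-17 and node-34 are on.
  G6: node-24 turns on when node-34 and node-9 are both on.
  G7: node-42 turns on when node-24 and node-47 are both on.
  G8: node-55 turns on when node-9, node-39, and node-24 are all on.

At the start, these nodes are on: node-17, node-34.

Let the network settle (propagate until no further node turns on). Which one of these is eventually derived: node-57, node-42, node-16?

G1: node-17 and node-34 on → node-47 on.
G5: node-17 and node-34 on → node-23 on.
node-34 and node-23 are on, so node-9 turns on (G2).
node-34 and node-9 are on, so node-24 turns on (G6).
G7: node-24 and node-47 on → node-42 on.
No rule produces node-16, and it is not given. node-57 would need node-16 (G4), but node-16 never turns on.

node-42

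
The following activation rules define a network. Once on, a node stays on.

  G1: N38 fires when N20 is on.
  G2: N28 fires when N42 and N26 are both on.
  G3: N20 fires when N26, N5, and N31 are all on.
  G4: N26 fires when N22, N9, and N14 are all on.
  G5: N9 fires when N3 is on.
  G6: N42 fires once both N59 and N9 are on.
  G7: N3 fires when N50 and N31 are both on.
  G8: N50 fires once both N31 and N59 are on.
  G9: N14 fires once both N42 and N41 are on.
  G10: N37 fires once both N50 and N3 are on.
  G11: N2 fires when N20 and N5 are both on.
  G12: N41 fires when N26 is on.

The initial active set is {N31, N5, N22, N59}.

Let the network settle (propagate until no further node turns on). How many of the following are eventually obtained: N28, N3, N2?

1

N31 and N59 are on, so N50 fires (G8).
N50 and N31 are on, so N3 fires (G7).
N28 would need N42 and N26 (G2), but N26 never turns on.
N3: reached.
N2 would need N20 and N5 (G11), but N20 never turns on.
Reached: N3 — 1 of the 3.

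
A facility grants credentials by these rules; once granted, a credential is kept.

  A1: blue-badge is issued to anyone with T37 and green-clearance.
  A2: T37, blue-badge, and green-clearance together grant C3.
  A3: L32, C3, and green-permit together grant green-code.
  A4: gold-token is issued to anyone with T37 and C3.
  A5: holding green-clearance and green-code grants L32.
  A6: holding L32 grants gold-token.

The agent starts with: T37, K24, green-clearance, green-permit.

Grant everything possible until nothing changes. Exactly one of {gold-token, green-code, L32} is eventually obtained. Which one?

Holding T37 and green-clearance grants blue-badge (A1).
Holding T37, blue-badge, and green-clearance grants C3 (A2).
Holding T37 and C3 grants gold-token (A4).
L32 would need green-clearance and green-code (A5), but green-code is never granted. green-code would need L32, C3, and green-permit (A3), but L32 is never granted.

gold-token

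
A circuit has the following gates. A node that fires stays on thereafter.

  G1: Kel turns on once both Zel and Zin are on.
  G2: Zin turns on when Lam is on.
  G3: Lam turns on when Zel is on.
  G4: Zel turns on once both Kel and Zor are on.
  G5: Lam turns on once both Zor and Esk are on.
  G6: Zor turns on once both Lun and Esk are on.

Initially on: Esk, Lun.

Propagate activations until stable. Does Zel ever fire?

No

Zel would need Kel and Zor (G4), but Kel never turns on.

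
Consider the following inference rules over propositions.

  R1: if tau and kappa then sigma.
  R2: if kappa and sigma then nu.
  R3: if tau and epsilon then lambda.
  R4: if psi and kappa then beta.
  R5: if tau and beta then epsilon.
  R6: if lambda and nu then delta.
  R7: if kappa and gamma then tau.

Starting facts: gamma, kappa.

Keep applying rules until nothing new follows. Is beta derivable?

beta would need psi and kappa (R4), but psi is never established.

No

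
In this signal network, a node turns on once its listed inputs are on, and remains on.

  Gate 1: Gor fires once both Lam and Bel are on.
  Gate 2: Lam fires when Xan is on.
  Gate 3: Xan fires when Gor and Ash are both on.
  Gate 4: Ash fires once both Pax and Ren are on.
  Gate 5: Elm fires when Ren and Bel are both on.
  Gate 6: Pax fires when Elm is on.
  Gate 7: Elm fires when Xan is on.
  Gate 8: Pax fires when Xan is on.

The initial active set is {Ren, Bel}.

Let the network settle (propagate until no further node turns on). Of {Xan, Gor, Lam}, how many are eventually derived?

0

Xan would need Gor and Ash (Gate 3), but Gor never turns on.
Gor would need Lam and Bel (Gate 1), but Lam never turns on.
Lam would need Xan (Gate 2), but Xan never turns on.
None of the 3 are reached.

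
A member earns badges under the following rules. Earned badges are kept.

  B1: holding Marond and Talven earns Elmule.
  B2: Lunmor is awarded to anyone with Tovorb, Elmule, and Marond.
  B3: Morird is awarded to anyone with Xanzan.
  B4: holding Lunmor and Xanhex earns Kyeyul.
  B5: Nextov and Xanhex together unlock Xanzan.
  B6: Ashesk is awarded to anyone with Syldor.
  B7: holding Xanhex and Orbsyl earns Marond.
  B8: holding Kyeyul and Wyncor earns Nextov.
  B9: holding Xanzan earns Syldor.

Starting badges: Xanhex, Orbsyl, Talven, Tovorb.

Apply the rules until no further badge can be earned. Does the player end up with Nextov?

No

Nextov would need Kyeyul and Wyncor (B8), but Wyncor is never earned.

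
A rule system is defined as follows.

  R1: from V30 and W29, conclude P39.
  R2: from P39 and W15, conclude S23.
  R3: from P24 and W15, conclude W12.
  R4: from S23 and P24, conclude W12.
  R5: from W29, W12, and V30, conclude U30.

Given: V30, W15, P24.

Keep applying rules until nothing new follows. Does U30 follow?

U30 would need W29, W12, and V30 (R5), but W29 is never established.

No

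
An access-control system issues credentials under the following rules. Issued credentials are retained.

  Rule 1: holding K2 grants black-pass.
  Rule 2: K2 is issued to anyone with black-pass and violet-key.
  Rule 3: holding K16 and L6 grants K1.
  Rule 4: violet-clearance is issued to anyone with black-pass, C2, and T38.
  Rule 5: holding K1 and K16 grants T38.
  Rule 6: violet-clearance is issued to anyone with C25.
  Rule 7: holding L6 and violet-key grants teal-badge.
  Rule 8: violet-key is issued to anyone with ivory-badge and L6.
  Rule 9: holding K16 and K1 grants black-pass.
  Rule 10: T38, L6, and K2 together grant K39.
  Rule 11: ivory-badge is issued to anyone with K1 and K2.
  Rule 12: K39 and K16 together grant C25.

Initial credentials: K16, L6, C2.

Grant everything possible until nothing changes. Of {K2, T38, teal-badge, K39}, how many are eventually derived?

1

Holding K16 and L6 grants K1 (Rule 3).
Holding K1 and K16 grants T38 (Rule 5).
K2 would need black-pass and violet-key (Rule 2), but violet-key is never granted.
T38: reached.
teal-badge would need L6 and violet-key (Rule 7), but violet-key is never granted.
K39 would need T38, L6, and K2 (Rule 10), but K2 is never granted.
Reached: T38 — 1 of the 4.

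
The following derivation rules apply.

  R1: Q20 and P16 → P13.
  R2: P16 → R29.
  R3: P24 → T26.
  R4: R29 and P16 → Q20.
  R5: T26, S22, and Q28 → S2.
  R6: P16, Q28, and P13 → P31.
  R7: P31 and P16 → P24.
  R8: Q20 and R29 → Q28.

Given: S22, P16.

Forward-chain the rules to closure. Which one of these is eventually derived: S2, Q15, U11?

S2

P16 holds, so R29 follows (R2).
R29 and P16 hold, so Q20 follows (R4).
Q20 and R29 hold, so Q28 follows (R8).
From Q20 and P16, R1 gives P13.
From P16, Q28, and P13, R6 gives P31.
From P31 and P16, R7 gives P24.
From P24, R3 gives T26.
T26, S22, and Q28 hold, so S2 follows (R5).
No rule produces Q15, and it is not given. No rule produces U11, and it is not given.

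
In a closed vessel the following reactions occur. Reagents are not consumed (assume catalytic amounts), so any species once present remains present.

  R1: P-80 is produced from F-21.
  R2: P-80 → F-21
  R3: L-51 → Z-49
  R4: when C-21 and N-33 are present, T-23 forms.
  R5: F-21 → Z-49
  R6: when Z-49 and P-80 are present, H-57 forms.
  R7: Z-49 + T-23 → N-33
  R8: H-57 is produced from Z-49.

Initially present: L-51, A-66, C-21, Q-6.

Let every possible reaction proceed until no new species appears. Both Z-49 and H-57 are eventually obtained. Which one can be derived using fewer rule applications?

Z-49: L-51 present → Z-49 forms (R3). [1 rule application]
H-57: L-51 present → Z-49 forms (R3). Z-49 present → H-57 forms (R8). [2 rule applications]
Z-49 needs fewer.

Z-49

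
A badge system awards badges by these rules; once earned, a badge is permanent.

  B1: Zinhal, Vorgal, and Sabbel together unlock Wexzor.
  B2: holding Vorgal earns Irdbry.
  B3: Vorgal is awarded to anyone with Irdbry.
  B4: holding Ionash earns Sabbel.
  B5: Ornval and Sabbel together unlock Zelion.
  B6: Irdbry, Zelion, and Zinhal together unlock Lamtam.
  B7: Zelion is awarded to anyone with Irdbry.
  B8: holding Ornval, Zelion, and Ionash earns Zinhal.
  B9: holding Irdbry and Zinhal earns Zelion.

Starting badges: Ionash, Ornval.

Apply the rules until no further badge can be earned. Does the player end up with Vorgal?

No

Vorgal would need Irdbry (B3), but Irdbry is never earned.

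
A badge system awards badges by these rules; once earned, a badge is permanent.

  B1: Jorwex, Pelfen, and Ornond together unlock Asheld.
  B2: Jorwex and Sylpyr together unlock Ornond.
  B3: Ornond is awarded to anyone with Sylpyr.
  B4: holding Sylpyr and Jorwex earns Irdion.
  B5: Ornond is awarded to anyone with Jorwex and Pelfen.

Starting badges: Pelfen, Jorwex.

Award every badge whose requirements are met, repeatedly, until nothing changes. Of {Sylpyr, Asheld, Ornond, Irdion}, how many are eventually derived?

With Jorwex and Pelfen, Ornond is earned (B5).
With Jorwex, Pelfen, and Ornond, Asheld is earned (B1).
No rule produces Sylpyr, and it is not given.
Asheld: reached.
Ornond: reached.
Irdion would need Sylpyr and Jorwex (B4), but Sylpyr is never earned.
Reached: Asheld and Ornond — 2 of the 4.

2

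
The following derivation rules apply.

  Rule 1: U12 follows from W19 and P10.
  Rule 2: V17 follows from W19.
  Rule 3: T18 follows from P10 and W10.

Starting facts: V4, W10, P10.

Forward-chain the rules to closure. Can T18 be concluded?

P10 and W10 hold, so T18 follows (Rule 3).

Yes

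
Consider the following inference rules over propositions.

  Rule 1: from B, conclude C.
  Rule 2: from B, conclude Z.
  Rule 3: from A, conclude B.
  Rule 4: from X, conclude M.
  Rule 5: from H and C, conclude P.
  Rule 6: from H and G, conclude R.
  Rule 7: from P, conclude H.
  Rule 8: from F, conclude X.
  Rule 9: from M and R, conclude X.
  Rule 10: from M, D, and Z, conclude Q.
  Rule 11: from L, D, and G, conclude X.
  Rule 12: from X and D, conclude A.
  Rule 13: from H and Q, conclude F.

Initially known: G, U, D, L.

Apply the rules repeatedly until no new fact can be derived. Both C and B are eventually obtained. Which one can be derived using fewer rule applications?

B: From L, D, and G, Rule 11 gives X. X and D hold, so A follows (Rule 12). From A, Rule 3 gives B. [3 rule applications]
C: L, D, and G hold, so X follows (Rule 11). From X and D, Rule 12 gives A. From A, Rule 3 gives B. B holds, so C follows (Rule 1). [4 rule applications]
B needs fewer.

B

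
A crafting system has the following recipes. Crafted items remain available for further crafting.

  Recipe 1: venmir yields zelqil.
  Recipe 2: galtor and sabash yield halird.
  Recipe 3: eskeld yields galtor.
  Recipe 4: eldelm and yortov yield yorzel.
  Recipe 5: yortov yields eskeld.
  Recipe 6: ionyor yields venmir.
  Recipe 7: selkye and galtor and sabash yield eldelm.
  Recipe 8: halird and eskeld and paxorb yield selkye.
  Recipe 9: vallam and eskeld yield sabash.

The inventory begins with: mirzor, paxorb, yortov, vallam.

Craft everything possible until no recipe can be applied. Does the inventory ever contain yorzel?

Using Recipe 5, yortov makes eskeld.
Using Recipe 9, vallam and eskeld make sabash.
Using Recipe 3, eskeld makes galtor.
galtor and sabash → halird (Recipe 2).
halird and eskeld and paxorb → selkye (Recipe 8).
selkye and galtor and sabash → eldelm (Recipe 7).
Using Recipe 4, eldelm and yortov make yorzel.

Yes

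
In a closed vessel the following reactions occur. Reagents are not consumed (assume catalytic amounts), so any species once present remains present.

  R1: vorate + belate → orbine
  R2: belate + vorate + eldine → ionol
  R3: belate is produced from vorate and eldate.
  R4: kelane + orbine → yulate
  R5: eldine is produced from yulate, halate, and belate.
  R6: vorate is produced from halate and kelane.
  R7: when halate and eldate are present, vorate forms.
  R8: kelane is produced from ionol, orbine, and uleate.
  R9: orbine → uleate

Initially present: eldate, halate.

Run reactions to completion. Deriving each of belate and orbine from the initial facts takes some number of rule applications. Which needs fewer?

belate: halate and eldate present → vorate forms (R7). vorate and eldate present → belate forms (R3). [2 rule applications]
orbine: halate and eldate present → vorate forms (R7). vorate and eldate present → belate forms (R3). vorate and belate present → orbine forms (R1). [3 rule applications]
belate needs fewer.

belate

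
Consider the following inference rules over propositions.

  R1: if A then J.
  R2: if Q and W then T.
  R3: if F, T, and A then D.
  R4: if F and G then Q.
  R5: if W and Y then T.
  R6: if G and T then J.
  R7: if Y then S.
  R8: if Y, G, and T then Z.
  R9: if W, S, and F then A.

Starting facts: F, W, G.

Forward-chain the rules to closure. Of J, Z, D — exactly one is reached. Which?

From F and G, R4 gives Q.
Q and W hold, so T follows (R2).
From G and T, R6 gives J.
D would need F, T, and A (R3), but A is never established. Z would need Y, G, and T (R8), but Y is never established.

J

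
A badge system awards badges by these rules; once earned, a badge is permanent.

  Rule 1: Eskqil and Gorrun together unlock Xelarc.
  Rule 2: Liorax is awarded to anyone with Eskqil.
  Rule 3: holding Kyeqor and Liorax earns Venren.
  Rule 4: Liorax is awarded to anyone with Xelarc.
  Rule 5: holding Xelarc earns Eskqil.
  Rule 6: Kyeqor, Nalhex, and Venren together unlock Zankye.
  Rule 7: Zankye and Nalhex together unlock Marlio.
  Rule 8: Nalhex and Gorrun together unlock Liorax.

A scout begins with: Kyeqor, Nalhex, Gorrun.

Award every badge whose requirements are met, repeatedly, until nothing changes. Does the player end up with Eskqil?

Eskqil would need Xelarc (Rule 5), but Xelarc is never earned.

No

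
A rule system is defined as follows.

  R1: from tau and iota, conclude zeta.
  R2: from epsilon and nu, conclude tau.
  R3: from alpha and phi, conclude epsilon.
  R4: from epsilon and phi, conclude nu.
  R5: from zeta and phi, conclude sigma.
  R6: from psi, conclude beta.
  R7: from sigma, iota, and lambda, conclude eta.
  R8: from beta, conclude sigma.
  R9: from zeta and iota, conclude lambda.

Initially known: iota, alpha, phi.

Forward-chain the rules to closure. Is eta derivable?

From alpha and phi, R3 gives epsilon.
From epsilon and phi, R4 gives nu.
From epsilon and nu, R2 gives tau.
tau and iota hold, so zeta follows (R1).
From zeta and iota, R9 gives lambda.
zeta and phi hold, so sigma follows (R5).
sigma, iota, and lambda hold, so eta follows (R7).

Yes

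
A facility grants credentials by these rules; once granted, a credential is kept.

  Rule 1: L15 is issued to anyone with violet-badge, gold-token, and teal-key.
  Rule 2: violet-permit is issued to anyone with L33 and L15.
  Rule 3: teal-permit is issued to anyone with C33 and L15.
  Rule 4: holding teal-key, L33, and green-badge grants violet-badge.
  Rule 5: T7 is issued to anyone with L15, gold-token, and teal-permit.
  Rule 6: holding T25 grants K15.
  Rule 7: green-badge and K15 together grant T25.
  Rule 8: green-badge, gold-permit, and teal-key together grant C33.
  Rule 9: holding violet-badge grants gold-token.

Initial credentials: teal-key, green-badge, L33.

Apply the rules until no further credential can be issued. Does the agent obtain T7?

No

T7 would need L15, gold-token, and teal-permit (Rule 5), but teal-permit is never granted.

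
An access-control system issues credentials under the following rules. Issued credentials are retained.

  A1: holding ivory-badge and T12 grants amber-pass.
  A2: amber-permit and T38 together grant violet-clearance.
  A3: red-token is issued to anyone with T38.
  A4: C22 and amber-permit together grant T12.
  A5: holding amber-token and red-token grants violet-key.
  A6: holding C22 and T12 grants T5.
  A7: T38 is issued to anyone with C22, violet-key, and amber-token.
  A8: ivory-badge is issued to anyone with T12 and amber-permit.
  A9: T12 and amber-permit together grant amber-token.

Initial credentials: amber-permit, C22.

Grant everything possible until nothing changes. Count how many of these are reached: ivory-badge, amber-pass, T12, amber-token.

4

Holding C22 and amber-permit grants T12 (A4).
Holding T12 and amber-permit grants amber-token (A9).
Holding T12 and amber-permit grants ivory-badge (A8).
Holding ivory-badge and T12 grants amber-pass (A1).
ivory-badge: reached.
amber-pass: reached.
T12: reached.
amber-token: reached.
All 4 are reached.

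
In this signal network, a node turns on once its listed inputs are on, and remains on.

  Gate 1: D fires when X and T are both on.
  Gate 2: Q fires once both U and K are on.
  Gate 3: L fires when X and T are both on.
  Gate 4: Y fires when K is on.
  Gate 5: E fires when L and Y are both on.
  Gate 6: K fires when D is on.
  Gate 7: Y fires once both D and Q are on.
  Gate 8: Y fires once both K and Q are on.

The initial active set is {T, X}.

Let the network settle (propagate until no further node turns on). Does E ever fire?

Yes

X and T are on, so L fires (Gate 3).
X and T are on, so D fires (Gate 1).
Gate 6: D on → K on.
Gate 4: K on → Y on.
L and Y are on, so E fires (Gate 5).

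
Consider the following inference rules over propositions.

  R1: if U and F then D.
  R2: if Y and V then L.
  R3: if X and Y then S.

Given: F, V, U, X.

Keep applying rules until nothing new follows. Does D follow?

Yes

From U and F, R1 gives D.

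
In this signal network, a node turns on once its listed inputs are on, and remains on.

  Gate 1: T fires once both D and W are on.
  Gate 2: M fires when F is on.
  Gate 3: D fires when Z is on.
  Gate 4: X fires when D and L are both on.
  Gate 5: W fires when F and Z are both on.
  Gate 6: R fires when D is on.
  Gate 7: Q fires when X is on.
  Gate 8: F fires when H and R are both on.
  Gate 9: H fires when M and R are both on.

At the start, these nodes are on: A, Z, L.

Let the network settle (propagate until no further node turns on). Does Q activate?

Yes

Z is on, so D fires (Gate 3).
D and L are on, so X fires (Gate 4).
X is on, so Q fires (Gate 7).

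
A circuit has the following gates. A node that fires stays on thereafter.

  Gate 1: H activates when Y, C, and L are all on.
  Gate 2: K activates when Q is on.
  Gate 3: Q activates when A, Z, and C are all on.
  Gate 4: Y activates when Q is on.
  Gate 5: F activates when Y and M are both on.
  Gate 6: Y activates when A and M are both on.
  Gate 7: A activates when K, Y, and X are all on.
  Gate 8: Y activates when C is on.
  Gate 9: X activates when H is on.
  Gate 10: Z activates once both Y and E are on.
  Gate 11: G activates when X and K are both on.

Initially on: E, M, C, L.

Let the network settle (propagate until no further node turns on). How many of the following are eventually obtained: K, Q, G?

K would need Q (Gate 2), but Q never turns on.
Q would need A, Z, and C (Gate 3), but A never turns on.
G would need X and K (Gate 11), but K never turns on.
None of the 3 are reached.

0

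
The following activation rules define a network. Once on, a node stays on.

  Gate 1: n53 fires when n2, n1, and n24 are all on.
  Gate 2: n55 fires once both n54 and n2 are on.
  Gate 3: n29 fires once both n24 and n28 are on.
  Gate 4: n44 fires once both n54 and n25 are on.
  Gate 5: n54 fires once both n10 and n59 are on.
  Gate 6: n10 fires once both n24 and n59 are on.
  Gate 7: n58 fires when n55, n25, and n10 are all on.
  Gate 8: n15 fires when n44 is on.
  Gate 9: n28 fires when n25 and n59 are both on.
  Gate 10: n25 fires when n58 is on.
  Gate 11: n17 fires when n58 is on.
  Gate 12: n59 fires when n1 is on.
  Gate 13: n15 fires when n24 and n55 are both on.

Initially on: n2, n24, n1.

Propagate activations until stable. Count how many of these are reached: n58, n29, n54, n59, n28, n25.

n1 is on, so n59 fires (Gate 12).
Gate 6: n24 and n59 on → n10 on.
n10 and n59 are on, so n54 fires (Gate 5).
n58 would need n55, n25, and n10 (Gate 7), but n25 never turns on.
n29 would need n24 and n28 (Gate 3), but n28 never turns on.
n54: reached.
n59: reached.
n28 would need n25 and n59 (Gate 9), but n25 never turns on.
n25 would need n58 (Gate 10), but n58 never turns on.
Reached: n54 and n59 — 2 of the 6.

2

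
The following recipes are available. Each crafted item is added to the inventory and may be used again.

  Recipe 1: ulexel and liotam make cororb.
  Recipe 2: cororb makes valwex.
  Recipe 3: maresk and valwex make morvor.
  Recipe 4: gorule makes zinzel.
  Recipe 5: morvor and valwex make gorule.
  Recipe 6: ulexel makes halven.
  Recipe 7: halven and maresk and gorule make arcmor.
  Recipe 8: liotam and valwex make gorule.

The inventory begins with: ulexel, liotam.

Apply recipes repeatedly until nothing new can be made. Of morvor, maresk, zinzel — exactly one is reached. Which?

ulexel and liotam → cororb (Recipe 1).
cororb → valwex (Recipe 2).
liotam and valwex → gorule (Recipe 8).
gorule → zinzel (Recipe 4).
No rule produces maresk, and it is not given. morvor would need maresk and valwex (Recipe 3), but maresk is never obtained.

zinzel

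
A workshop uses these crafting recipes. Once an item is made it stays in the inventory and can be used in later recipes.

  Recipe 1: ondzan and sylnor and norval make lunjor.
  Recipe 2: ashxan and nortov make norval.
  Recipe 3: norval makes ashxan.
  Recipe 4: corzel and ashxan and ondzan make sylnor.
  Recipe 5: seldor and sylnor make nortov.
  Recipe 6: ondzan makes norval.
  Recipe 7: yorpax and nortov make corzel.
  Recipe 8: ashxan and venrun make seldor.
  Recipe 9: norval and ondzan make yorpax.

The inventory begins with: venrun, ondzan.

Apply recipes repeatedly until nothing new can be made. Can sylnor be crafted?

sylnor would need corzel, ashxan, and ondzan (Recipe 4), but corzel is never obtained.

No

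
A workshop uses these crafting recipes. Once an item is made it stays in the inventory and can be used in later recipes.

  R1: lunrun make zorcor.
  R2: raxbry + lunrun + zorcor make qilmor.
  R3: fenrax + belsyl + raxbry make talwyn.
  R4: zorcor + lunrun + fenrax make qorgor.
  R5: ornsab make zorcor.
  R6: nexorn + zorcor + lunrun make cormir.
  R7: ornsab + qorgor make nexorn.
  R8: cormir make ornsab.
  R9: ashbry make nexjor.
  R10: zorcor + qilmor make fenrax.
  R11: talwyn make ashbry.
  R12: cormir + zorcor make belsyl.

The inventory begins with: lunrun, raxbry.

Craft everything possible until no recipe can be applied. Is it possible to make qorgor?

Yes

lunrun → zorcor (R1).
raxbry + lunrun + zorcor → qilmor (R2).
zorcor + qilmor → fenrax (R10).
Using R4, zorcor, lunrun, and fenrax make qorgor.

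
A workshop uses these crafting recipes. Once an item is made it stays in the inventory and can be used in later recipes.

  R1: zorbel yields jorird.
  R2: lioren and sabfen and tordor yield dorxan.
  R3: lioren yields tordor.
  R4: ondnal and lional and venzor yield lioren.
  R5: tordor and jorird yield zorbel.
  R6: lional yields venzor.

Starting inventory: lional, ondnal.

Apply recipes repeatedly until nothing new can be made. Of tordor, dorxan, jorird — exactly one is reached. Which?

tordor

lional → venzor (R6).
Using R4, ondnal, lional, and venzor make lioren.
Using R3, lioren makes tordor.
jorird would need zorbel (R1), but zorbel is never obtained. dorxan would need lioren, sabfen, and tordor (R2), but sabfen is never obtained.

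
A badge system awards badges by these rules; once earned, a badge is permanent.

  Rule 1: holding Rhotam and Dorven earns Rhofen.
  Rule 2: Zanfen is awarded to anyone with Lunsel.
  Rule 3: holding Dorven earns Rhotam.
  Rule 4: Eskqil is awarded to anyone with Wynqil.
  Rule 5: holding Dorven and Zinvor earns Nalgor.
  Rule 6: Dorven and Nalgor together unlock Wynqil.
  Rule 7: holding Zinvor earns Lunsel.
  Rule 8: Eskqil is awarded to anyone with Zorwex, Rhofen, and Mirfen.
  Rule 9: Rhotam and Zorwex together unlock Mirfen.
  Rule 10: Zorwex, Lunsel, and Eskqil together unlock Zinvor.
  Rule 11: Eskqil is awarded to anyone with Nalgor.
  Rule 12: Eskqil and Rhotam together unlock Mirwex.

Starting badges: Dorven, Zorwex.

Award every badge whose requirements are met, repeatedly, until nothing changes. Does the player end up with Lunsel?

No

Lunsel would need Zinvor (Rule 7), but Zinvor is never earned.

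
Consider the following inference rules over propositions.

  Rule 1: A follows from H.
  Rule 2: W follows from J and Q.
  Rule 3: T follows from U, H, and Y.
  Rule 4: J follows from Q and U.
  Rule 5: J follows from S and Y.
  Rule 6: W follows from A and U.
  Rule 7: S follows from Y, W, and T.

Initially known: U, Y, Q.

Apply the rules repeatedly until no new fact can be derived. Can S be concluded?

No

S would need Y, W, and T (Rule 7), but T is never established.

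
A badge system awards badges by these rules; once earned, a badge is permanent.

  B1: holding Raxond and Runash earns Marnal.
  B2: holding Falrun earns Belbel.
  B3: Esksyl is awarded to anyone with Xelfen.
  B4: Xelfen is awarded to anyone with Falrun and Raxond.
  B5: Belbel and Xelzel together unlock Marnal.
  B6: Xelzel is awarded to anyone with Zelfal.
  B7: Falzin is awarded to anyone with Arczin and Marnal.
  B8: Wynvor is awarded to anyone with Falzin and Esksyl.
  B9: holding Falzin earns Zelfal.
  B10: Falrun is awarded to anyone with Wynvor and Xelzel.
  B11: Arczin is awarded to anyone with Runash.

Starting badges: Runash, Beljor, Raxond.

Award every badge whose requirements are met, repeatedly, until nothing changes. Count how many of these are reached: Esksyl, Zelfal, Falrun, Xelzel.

2

With Raxond and Runash, Marnal is earned (B1).
With Runash, Arczin is earned (B11).
With Arczin and Marnal, Falzin is earned (B7).
With Falzin, Zelfal is earned (B9).
With Zelfal, Xelzel is earned (B6).
Esksyl would need Xelfen (B3), but Xelfen is never earned.
Zelfal: reached.
Falrun would need Wynvor and Xelzel (B10), but Wynvor is never earned.
Xelzel: reached.
Reached: Zelfal and Xelzel — 2 of the 4.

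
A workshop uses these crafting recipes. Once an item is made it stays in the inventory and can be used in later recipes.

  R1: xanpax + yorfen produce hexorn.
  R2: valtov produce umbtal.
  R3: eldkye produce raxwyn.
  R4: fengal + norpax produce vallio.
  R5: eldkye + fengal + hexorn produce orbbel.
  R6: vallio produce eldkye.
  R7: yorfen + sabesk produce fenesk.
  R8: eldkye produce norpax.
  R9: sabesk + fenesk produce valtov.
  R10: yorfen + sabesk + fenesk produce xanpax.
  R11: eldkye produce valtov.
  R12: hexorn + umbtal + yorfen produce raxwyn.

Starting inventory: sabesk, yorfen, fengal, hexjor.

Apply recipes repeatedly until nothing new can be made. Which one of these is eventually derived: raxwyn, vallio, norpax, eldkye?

raxwyn

Using R7, yorfen and sabesk make fenesk.
Using R9, sabesk and fenesk make valtov.
Using R10, yorfen, sabesk, and fenesk make xanpax.
Using R1, xanpax and yorfen make hexorn.
valtov → umbtal (R2).
Using R12, hexorn, umbtal, and yorfen make raxwyn.
vallio would need fengal and norpax (R4), but norpax is never obtained. norpax would need eldkye (R8), but eldkye is never obtained. eldkye would need vallio (R6), but vallio is never obtained.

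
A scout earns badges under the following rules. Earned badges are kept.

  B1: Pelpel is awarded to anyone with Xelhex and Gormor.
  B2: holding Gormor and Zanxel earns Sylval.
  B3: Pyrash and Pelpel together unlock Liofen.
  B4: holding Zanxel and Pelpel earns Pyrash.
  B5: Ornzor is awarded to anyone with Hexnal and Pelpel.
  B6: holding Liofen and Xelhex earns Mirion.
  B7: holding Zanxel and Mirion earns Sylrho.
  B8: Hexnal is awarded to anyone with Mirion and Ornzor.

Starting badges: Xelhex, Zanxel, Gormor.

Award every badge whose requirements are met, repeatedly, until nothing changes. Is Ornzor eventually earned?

No

Ornzor would need Hexnal and Pelpel (B5), but Hexnal is never earned.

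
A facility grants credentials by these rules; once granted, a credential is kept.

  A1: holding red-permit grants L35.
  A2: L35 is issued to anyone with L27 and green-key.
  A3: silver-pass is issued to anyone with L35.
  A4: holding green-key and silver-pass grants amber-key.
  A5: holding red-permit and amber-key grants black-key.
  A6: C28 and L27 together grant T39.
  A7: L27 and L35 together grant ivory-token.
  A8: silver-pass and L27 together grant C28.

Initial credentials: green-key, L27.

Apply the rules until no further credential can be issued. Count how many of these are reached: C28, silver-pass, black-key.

2

Holding L27 and green-key grants L35 (A2).
Holding L35 grants silver-pass (A3).
Holding silver-pass and L27 grants C28 (A8).
C28: reached.
silver-pass: reached.
black-key would need red-permit and amber-key (A5), but red-permit is never granted.
Reached: C28 and silver-pass — 2 of the 3.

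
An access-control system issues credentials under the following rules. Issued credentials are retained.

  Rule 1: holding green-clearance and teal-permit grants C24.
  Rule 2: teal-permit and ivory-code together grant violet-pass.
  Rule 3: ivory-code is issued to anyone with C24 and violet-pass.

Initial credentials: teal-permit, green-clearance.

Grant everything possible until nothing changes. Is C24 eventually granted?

Holding green-clearance and teal-permit grants C24 (Rule 1).

Yes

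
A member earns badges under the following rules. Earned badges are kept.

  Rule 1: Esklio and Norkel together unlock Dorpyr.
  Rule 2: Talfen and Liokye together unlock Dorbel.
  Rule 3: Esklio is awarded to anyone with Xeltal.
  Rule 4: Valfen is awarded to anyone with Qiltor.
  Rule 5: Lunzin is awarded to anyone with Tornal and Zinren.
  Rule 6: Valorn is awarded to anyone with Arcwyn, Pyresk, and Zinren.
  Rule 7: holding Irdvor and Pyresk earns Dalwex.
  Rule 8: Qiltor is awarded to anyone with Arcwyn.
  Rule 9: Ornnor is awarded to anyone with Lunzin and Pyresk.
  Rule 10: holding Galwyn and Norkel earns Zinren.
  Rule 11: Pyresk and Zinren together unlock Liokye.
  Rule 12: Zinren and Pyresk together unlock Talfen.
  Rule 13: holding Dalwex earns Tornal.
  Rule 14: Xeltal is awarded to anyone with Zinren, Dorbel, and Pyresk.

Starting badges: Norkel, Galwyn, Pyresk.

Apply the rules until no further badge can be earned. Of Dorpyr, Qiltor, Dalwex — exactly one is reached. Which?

Dorpyr

With Galwyn and Norkel, Zinren is earned (Rule 10).
With Zinren and Pyresk, Talfen is earned (Rule 12).
With Pyresk and Zinren, Liokye is earned (Rule 11).
With Talfen and Liokye, Dorbel is earned (Rule 2).
With Zinren, Dorbel, and Pyresk, Xeltal is earned (Rule 14).
With Xeltal, Esklio is earned (Rule 3).
With Esklio and Norkel, Dorpyr is earned (Rule 1).
Qiltor would need Arcwyn (Rule 8), but Arcwyn is never earned. Dalwex would need Irdvor and Pyresk (Rule 7), but Irdvor is never earned.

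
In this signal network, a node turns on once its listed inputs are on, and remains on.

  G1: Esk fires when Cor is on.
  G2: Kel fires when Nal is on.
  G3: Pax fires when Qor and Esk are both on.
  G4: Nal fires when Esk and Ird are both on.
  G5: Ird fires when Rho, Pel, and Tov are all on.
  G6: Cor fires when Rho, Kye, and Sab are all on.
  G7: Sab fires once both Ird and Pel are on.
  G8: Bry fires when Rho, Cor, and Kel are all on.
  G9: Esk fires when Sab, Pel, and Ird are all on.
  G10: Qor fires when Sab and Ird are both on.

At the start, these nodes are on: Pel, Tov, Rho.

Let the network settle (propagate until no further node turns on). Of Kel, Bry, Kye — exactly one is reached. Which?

G5: Rho, Pel, and Tov on → Ird on.
G7: Ird and Pel on → Sab on.
G9: Sab, Pel, and Ird on → Esk on.
G4: Esk and Ird on → Nal on.
Nal is on, so Kel fires (G2).
Bry would need Rho, Cor, and Kel (G8), but Cor never turns on. No rule produces Kye, and it is not given.

Kel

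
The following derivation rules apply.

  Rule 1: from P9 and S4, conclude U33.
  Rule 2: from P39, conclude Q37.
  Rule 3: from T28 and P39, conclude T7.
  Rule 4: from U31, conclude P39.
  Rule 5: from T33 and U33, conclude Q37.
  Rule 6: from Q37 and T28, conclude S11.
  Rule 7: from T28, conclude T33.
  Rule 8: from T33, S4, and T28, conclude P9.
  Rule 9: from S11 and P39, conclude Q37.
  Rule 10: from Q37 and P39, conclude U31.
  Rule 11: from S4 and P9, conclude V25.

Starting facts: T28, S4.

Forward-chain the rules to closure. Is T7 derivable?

T7 would need T28 and P39 (Rule 3), but P39 is never established.

No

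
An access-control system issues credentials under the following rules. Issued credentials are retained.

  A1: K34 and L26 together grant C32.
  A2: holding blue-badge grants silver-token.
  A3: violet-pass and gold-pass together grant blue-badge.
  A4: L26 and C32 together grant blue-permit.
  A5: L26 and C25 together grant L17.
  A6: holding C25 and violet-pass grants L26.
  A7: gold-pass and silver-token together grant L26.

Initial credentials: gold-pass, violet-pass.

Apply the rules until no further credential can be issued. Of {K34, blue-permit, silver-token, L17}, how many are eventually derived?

Holding violet-pass and gold-pass grants blue-badge (A3).
Holding blue-badge grants silver-token (A2).
No rule produces K34, and it is not given.
blue-permit would need L26 and C32 (A4), but C32 is never granted.
silver-token: reached.
L17 would need L26 and C25 (A5), but C25 is never granted.
Reached: silver-token — 1 of the 4.

1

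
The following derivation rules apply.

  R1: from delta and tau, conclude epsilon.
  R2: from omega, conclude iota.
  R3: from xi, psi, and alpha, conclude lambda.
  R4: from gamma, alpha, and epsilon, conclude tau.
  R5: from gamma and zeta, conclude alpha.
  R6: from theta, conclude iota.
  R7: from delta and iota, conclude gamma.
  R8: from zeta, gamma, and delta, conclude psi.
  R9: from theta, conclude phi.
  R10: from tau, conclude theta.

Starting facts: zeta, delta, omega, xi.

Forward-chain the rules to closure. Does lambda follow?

Yes

omega holds, so iota follows (R2).
delta and iota hold, so gamma follows (R7).
From gamma and zeta, R5 gives alpha.
zeta, gamma, and delta hold, so psi follows (R8).
xi, psi, and alpha hold, so lambda follows (R3).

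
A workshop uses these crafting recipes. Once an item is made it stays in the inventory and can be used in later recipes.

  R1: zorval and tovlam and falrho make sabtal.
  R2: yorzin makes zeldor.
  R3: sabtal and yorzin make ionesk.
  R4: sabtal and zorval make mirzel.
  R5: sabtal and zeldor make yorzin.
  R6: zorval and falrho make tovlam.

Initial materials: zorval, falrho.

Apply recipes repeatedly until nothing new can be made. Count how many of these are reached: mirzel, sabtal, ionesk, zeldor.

2

zorval and falrho → tovlam (R6).
Using R1, zorval, tovlam, and falrho make sabtal.
Using R4, sabtal and zorval make mirzel.
mirzel: reached.
sabtal: reached.
ionesk would need sabtal and yorzin (R3), but yorzin is never obtained.
zeldor would need yorzin (R2), but yorzin is never obtained.
Reached: mirzel and sabtal — 2 of the 4.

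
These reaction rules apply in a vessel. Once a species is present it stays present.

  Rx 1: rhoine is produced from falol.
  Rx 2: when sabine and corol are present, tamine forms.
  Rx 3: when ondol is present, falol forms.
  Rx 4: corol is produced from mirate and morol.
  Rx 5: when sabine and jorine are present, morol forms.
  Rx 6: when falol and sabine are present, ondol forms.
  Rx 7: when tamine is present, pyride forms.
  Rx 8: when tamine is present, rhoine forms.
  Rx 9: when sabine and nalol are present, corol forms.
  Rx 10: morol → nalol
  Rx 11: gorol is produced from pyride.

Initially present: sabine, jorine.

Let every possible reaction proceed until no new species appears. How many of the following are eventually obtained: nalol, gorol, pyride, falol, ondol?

sabine and jorine present → morol forms (Rx 5).
morol present → nalol forms (Rx 10).
sabine and nalol present → corol forms (Rx 9).
sabine and corol present → tamine forms (Rx 2).
tamine present → pyride forms (Rx 7).
pyride present → gorol forms (Rx 11).
nalol: reached.
gorol: reached.
pyride: reached.
falol would need ondol (Rx 3), but ondol never forms.
ondol would need falol and sabine (Rx 6), but falol never forms.
Reached: nalol, gorol, and pyride — 3 of the 5.

3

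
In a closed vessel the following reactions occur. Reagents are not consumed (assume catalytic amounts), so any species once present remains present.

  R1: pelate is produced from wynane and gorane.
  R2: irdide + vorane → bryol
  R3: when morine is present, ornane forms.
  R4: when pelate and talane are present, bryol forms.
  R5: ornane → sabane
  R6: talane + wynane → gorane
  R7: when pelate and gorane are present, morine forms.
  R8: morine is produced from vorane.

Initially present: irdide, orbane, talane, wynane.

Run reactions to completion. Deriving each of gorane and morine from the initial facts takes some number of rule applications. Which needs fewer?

gorane

gorane: talane and wynane present → gorane forms (R6). [1 rule application]
morine: talane and wynane present → gorane forms (R6). wynane and gorane present → pelate forms (R1). pelate and gorane present → morine forms (R7). [3 rule applications]
gorane needs fewer.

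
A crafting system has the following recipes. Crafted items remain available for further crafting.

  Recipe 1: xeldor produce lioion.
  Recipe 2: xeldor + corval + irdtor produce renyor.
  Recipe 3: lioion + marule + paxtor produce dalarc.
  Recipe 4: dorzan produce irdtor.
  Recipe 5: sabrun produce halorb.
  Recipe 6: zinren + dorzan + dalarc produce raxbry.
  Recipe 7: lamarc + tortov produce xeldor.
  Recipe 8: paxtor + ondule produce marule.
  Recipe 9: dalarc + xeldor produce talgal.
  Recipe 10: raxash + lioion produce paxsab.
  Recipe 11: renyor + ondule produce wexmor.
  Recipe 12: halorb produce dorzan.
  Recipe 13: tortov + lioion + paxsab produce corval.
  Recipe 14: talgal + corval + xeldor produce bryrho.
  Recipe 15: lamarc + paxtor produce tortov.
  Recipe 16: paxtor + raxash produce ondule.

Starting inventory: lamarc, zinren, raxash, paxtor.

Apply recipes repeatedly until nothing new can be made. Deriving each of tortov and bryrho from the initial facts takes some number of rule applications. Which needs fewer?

tortov

tortov: Using Recipe 15, lamarc and paxtor make tortov. [1 rule application]
bryrho: lamarc + paxtor → tortov (Recipe 15). paxtor + raxash → ondule (Recipe 16). Using Recipe 7, lamarc and tortov make xeldor. Using Recipe 8, paxtor and ondule make marule. Using Recipe 1, xeldor makes lioion. raxash + lioion → paxsab (Recipe 10). Using Recipe 3, lioion, marule, and paxtor make dalarc. dalarc + xeldor → talgal (Recipe 9). tortov + lioion + paxsab → corval (Recipe 13). Using Recipe 14, talgal, corval, and xeldor make bryrho. [10 rule applications]
tortov needs fewer.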